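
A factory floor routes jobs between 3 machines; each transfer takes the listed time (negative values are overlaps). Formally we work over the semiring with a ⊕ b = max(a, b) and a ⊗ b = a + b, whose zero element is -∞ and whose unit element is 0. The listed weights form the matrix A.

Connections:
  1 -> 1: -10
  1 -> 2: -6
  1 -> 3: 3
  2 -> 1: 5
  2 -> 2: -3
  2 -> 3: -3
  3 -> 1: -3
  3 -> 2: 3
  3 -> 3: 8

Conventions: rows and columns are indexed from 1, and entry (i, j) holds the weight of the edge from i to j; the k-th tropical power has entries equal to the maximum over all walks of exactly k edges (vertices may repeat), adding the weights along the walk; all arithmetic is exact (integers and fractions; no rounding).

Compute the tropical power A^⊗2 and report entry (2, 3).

A^⊗2:
  [0, 6, 11]
  [2, 0, 8]
  [8, 11, 16]
Key observation: the optimum is the walk 2->1->3, with weight 5 + 3 = 8.
Optimal value attained by: walk 2->1->3.
Answer: (A^⊗2)[2][3] = 8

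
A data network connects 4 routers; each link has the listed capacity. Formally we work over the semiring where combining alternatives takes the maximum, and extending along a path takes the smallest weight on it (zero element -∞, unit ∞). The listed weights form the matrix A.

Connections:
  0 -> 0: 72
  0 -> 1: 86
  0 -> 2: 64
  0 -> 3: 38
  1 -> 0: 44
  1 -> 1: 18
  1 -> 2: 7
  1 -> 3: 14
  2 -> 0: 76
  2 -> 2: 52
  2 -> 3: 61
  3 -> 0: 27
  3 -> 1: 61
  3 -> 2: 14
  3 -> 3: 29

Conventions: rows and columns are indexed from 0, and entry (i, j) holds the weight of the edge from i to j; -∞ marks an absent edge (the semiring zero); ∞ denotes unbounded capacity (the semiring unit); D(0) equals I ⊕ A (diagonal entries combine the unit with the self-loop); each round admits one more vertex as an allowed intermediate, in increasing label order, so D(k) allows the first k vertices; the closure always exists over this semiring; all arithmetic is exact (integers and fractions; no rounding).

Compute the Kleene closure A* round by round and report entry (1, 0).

D(0):
  [∞, 86, 64, 38]
  [44, ∞, 7, 14]
  [76, -∞, ∞, 61]
  [27, 61, 14, ∞]
D(1):
  [∞, 86, 64, 38]
  [44, ∞, 44, 38]
  [76, 76, ∞, 61]
  [27, 61, 27, ∞]
D(2):
  [∞, 86, 64, 38]
  [44, ∞, 44, 38]
  [76, 76, ∞, 61]
  [44, 61, 44, ∞]
D(3):
  [∞, 86, 64, 61]
  [44, ∞, 44, 44]
  [76, 76, ∞, 61]
  [44, 61, 44, ∞]
D(4):
  [∞, 86, 64, 61]
  [44, ∞, 44, 44]
  [76, 76, ∞, 61]
  [44, 61, 44, ∞]
Answer: A*[1][0] = 44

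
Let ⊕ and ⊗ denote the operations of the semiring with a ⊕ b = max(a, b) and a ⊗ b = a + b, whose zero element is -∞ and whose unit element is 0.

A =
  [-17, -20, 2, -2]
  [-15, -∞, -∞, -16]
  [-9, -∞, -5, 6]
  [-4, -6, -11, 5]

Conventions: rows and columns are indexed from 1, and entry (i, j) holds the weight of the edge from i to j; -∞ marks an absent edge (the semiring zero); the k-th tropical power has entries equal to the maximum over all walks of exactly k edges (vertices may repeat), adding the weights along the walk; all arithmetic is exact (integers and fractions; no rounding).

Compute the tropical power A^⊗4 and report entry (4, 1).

A^⊗2:
  [-6, -8, -3, 8]
  [-20, -22, -13, -11]
  [2, 0, -5, 11]
  [1, -1, -2, 10]
A^⊗3:
  [4, 2, -3, 13]
  [-15, -17, -18, -6]
  [7, 5, 4, 16]
  [6, 4, 3, 15]
A^⊗4:
  [9, 7, 6, 18]
  [-10, -12, -13, -1]
  [12, 10, 9, 21]
  [11, 9, 8, 20]
Key observation: the optimum is the walk 4->4->4->4->1, with weight 5 + 5 + 5 + (-4) = 11.
Optimal value attained by: walk 4->4->4->4->1.
Answer: (A^⊗4)[4][1] = 11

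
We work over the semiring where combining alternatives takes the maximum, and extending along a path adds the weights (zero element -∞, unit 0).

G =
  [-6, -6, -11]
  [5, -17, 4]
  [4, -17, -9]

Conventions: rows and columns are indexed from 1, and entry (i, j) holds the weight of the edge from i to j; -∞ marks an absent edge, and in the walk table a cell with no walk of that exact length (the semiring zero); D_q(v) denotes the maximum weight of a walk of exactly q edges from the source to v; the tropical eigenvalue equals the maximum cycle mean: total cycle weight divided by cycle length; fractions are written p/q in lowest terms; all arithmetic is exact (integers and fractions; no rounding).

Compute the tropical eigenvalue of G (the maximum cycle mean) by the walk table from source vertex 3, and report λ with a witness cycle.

q=0: [-∞, -∞, 0]
q=1: [4, -17, -9]
q=2: [-2, -2, -7]
q=3: [3, -8, 2]
Optimal cycle mean attained by: cycle 1->2->3->1, total (-6) + 4 + 4, length 3.
Answer: λ = 2/3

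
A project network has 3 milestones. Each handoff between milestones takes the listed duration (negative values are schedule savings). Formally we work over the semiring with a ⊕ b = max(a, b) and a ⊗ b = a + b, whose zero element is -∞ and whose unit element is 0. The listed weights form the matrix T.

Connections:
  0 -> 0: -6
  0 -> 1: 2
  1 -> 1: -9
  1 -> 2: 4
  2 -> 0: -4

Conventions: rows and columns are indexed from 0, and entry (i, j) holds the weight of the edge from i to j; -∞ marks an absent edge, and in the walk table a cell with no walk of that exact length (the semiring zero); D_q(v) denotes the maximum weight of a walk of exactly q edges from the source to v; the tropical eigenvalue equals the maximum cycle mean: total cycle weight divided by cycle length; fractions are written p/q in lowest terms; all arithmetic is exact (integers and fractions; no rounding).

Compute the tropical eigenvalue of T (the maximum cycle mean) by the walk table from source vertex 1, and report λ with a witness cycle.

q=0: [-∞, 0, -∞]
q=1: [-∞, -9, 4]
q=2: [0, -18, -5]
q=3: [-6, 2, -14]
Optimal cycle mean attained by: cycle 0->1->2->0, total 2 + 4 + (-4), length 3.
Answer: λ = 2/3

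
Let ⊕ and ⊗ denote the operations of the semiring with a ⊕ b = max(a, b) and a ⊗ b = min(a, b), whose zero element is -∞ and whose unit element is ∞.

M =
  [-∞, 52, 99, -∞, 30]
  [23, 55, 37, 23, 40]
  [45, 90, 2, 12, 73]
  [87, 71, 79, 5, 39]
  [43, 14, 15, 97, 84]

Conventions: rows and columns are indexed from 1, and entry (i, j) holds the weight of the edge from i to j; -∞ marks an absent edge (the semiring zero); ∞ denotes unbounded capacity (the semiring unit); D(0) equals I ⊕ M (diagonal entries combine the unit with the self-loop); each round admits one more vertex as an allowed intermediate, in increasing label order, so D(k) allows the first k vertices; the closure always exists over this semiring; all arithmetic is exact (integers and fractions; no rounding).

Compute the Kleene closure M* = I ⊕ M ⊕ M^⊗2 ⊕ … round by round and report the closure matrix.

D(0):
  [∞, 52, 99, -∞, 30]
  [23, ∞, 37, 23, 40]
  [45, 90, ∞, 12, 73]
  [87, 71, 79, ∞, 39]
  [43, 14, 15, 97, ∞]
D(1):
  [∞, 52, 99, -∞, 30]
  [23, ∞, 37, 23, 40]
  [45, 90, ∞, 12, 73]
  [87, 71, 87, ∞, 39]
  [43, 43, 43, 97, ∞]
D(2):
  [∞, 52, 99, 23, 40]
  [23, ∞, 37, 23, 40]
  [45, 90, ∞, 23, 73]
  [87, 71, 87, ∞, 40]
  [43, 43, 43, 97, ∞]
D(3):
  [∞, 90, 99, 23, 73]
  [37, ∞, 37, 23, 40]
  [45, 90, ∞, 23, 73]
  [87, 87, 87, ∞, 73]
  [43, 43, 43, 97, ∞]
D(4):
  [∞, 90, 99, 23, 73]
  [37, ∞, 37, 23, 40]
  [45, 90, ∞, 23, 73]
  [87, 87, 87, ∞, 73]
  [87, 87, 87, 97, ∞]
D(5):
  [∞, 90, 99, 73, 73]
  [40, ∞, 40, 40, 40]
  [73, 90, ∞, 73, 73]
  [87, 87, 87, ∞, 73]
  [87, 87, 87, 97, ∞]
Answer: M* = [[∞, 90, 99, 73, 73], [40, ∞, 40, 40, 40], [73, 90, ∞, 73, 73], [87, 87, 87, ∞, 73], [87, 87, 87, 97, ∞]]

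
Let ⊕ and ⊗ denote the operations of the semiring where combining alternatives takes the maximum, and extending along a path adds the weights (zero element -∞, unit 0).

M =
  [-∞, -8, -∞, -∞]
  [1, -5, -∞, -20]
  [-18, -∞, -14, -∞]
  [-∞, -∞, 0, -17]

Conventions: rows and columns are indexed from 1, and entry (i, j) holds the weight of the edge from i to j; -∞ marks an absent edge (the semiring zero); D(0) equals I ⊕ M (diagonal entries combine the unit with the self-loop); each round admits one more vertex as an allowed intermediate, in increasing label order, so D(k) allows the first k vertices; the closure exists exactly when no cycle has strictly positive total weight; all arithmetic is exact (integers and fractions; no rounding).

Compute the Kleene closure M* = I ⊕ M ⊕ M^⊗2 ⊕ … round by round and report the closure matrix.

D(0):
  [0, -8, -∞, -∞]
  [1, 0, -∞, -20]
  [-18, -∞, 0, -∞]
  [-∞, -∞, 0, 0]
D(1):
  [0, -8, -∞, -∞]
  [1, 0, -∞, -20]
  [-18, -26, 0, -∞]
  [-∞, -∞, 0, 0]
D(2):
  [0, -8, -∞, -28]
  [1, 0, -∞, -20]
  [-18, -26, 0, -46]
  [-∞, -∞, 0, 0]
D(3):
  [0, -8, -∞, -28]
  [1, 0, -∞, -20]
  [-18, -26, 0, -46]
  [-18, -26, 0, 0]
D(4):
  [0, -8, -28, -28]
  [1, 0, -20, -20]
  [-18, -26, 0, -46]
  [-18, -26, 0, 0]
Answer: M* = [[0, -8, -28, -28], [1, 0, -20, -20], [-18, -26, 0, -46], [-18, -26, 0, 0]]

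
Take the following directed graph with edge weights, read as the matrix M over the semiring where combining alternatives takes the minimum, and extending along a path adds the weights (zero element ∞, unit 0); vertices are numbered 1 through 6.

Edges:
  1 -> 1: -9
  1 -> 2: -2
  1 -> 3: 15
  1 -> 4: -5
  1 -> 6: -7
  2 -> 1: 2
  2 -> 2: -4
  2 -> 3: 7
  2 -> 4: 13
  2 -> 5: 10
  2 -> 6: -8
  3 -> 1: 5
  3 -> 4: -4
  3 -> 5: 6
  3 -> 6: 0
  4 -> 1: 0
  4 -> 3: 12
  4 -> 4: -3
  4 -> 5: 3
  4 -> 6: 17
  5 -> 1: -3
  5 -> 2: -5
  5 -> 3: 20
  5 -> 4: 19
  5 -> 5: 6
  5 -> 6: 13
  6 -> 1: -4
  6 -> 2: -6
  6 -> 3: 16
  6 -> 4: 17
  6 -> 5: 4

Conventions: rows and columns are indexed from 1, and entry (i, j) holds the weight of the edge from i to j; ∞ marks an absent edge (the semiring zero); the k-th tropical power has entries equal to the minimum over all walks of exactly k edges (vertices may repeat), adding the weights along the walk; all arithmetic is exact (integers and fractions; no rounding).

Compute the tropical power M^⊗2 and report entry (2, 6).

M^⊗2:
  [-18, -13, 5, -14, -3, -16]
  [-12, -14, 3, -3, -4, -12]
  [-4, -6, 8, -7, -1, -2]
  [-9, -2, 9, -6, 0, -7]
  [-12, -9, 2, -8, 5, -13]
  [-13, -10, 1, -9, 4, -14]
Key observation: the optimum is the walk 2->2->6, with weight (-4) + (-8) = -12.
Optimal value attained by: walk 2->2->6.
Answer: (M^⊗2)[2][6] = -12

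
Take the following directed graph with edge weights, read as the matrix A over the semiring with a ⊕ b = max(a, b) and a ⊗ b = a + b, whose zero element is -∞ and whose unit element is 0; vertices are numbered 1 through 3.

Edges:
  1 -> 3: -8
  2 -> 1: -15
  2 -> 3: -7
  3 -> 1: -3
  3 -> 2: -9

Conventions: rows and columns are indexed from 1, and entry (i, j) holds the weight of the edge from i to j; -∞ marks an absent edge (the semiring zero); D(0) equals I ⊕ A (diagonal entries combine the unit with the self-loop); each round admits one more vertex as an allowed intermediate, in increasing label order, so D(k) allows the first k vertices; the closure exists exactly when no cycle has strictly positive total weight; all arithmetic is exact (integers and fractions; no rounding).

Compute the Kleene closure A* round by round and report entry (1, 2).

D(0):
  [0, -∞, -8]
  [-15, 0, -7]
  [-3, -9, 0]
D(1):
  [0, -∞, -8]
  [-15, 0, -7]
  [-3, -9, 0]
D(2):
  [0, -∞, -8]
  [-15, 0, -7]
  [-3, -9, 0]
D(3):
  [0, -17, -8]
  [-10, 0, -7]
  [-3, -9, 0]
Answer: A*[1][2] = -17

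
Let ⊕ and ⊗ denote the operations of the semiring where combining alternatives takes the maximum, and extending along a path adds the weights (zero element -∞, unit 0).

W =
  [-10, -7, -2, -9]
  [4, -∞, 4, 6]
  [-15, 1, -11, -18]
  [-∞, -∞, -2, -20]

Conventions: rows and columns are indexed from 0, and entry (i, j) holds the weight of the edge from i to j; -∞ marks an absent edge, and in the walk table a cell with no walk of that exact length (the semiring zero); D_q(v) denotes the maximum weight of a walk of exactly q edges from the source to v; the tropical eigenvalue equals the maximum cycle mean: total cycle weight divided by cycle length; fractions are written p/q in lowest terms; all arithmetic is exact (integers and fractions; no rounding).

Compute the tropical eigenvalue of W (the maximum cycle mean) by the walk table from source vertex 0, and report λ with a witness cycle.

q=0: [0, -∞, -∞, -∞]
q=1: [-10, -7, -2, -9]
q=2: [-3, -1, -3, -1]
q=3: [3, -2, 3, 5]
q=4: [2, 4, 3, 4]
Optimal cycle mean attained by: cycle 1->2->1, total 4 + 1, length 2.
Answer: λ = 5/2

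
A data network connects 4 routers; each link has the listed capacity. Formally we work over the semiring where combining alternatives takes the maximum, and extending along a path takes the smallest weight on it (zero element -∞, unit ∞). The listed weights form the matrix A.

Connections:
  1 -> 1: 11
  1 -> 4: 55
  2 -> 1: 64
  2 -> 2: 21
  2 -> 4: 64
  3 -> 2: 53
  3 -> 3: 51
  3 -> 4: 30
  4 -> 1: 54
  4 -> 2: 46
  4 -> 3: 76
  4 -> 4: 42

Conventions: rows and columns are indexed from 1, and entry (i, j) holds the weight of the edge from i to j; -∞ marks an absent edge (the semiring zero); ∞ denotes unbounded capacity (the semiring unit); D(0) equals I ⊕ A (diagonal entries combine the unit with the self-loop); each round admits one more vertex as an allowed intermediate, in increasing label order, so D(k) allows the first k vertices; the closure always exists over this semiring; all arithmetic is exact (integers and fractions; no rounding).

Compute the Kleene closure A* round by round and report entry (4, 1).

D(0):
  [∞, -∞, -∞, 55]
  [64, ∞, -∞, 64]
  [-∞, 53, ∞, 30]
  [54, 46, 76, ∞]
D(1):
  [∞, -∞, -∞, 55]
  [64, ∞, -∞, 64]
  [-∞, 53, ∞, 30]
  [54, 46, 76, ∞]
D(2):
  [∞, -∞, -∞, 55]
  [64, ∞, -∞, 64]
  [53, 53, ∞, 53]
  [54, 46, 76, ∞]
D(3):
  [∞, -∞, -∞, 55]
  [64, ∞, -∞, 64]
  [53, 53, ∞, 53]
  [54, 53, 76, ∞]
D(4):
  [∞, 53, 55, 55]
  [64, ∞, 64, 64]
  [53, 53, ∞, 53]
  [54, 53, 76, ∞]
Answer: A*[4][1] = 54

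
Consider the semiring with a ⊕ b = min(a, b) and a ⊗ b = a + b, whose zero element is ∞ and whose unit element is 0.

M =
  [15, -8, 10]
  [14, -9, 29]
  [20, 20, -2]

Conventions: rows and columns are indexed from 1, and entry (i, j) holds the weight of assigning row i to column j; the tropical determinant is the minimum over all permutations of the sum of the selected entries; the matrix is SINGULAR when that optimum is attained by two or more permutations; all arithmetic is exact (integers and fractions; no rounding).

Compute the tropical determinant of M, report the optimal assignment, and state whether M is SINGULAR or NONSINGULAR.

σ = (1, 2, 3): 15 + (-9) + (-2) = 4
σ = (1, 3, 2): 15 + 29 + 20 = 64
σ = (2, 1, 3): (-8) + 14 + (-2) = 4
σ = (2, 3, 1): (-8) + 29 + 20 = 41
σ = (3, 1, 2): 10 + 14 + 20 = 44
σ = (3, 2, 1): 10 + (-9) + 20 = 21
Optimal value attained by: σ = (1, 2, 3).
Answer: det⊕(M) = 4; verdict: SINGULAR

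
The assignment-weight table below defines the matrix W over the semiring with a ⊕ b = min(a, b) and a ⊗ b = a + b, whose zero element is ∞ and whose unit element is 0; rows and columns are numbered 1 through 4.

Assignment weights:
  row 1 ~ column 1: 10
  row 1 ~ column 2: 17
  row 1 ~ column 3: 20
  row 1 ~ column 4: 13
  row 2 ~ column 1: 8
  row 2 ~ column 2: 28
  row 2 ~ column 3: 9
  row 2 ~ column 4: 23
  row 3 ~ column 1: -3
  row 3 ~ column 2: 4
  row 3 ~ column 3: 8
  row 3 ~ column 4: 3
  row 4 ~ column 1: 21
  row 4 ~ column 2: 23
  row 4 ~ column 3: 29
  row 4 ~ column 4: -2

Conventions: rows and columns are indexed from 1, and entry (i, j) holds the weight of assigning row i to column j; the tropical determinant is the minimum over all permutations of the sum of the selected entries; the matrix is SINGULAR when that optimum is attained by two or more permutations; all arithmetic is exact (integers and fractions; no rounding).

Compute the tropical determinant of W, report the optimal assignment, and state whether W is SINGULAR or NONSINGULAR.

σ = (1, 2, 3, 4): 10 + 28 + 8 + (-2) = 44
σ = (1, 2, 4, 3): 10 + 28 + 3 + 29 = 70
σ = (1, 3, 2, 4): 10 + 9 + 4 + (-2) = 21
σ = (1, 3, 4, 2): 10 + 9 + 3 + 23 = 45
σ = (1, 4, 2, 3): 10 + 23 + 4 + 29 = 66
σ = (1, 4, 3, 2): 10 + 23 + 8 + 23 = 64
σ = (2, 1, 3, 4): 17 + 8 + 8 + (-2) = 31
σ = (2, 1, 4, 3): 17 + 8 + 3 + 29 = 57
σ = (2, 3, 1, 4): 17 + 9 + (-3) + (-2) = 21
σ = (2, 3, 4, 1): 17 + 9 + 3 + 21 = 50
σ = (2, 4, 1, 3): 17 + 23 + (-3) + 29 = 66
σ = (2, 4, 3, 1): 17 + 23 + 8 + 21 = 69
σ = (3, 1, 2, 4): 20 + 8 + 4 + (-2) = 30
σ = (3, 1, 4, 2): 20 + 8 + 3 + 23 = 54
σ = (3, 2, 1, 4): 20 + 28 + (-3) + (-2) = 43
σ = (3, 2, 4, 1): 20 + 28 + 3 + 21 = 72
σ = (3, 4, 1, 2): 20 + 23 + (-3) + 23 = 63
σ = (3, 4, 2, 1): 20 + 23 + 4 + 21 = 68
σ = (4, 1, 2, 3): 13 + 8 + 4 + 29 = 54
σ = (4, 1, 3, 2): 13 + 8 + 8 + 23 = 52
σ = (4, 2, 1, 3): 13 + 28 + (-3) + 29 = 67
σ = (4, 2, 3, 1): 13 + 28 + 8 + 21 = 70
σ = (4, 3, 1, 2): 13 + 9 + (-3) + 23 = 42
σ = (4, 3, 2, 1): 13 + 9 + 4 + 21 = 47
Optimal value attained by: σ = (1, 3, 2, 4).
Answer: det⊕(W) = 21; verdict: SINGULAR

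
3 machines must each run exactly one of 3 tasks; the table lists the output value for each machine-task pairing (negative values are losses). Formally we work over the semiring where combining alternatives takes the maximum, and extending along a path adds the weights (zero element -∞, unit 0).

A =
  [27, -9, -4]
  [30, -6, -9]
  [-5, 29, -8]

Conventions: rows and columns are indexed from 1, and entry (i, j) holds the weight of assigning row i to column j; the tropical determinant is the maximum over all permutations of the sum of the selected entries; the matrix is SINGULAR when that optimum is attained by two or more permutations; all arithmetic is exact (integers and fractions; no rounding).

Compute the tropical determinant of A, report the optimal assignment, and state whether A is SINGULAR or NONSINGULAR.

σ = (1, 2, 3): 27 + (-6) + (-8) = 13
σ = (1, 3, 2): 27 + (-9) + 29 = 47
σ = (2, 1, 3): (-9) + 30 + (-8) = 13
σ = (2, 3, 1): (-9) + (-9) + (-5) = -23
σ = (3, 1, 2): (-4) + 30 + 29 = 55
σ = (3, 2, 1): (-4) + (-6) + (-5) = -15
Optimal value attained by: σ = (3, 1, 2).
Answer: det⊕(A) = 55; verdict: NONSINGULAR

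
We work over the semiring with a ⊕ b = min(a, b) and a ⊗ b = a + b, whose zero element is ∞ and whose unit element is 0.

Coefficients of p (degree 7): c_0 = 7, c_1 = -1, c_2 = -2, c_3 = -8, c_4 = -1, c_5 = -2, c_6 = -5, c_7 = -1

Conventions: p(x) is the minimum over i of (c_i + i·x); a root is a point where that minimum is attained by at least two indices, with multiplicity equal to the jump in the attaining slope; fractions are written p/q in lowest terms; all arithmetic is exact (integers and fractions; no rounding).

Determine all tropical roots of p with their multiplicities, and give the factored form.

hull edge (i=0, c=7) to (i=1, c=-1): slope -8, span 1
hull edge (i=1, c=-1) to (i=3, c=-8): slope -7/2, span 2
hull edge (i=3, c=-8) to (i=6, c=-5): slope 1, span 3
hull edge (i=6, c=-5) to (i=7, c=-1): slope 4, span 1
Factored form: p(x) = -1 ⊗ (x ⊕ (-4)) ⊗ (x ⊕ (-1)) ⊗ (x ⊕ (-1)) ⊗ (x ⊕ (-1)) ⊗ (x ⊕ 7/2) ⊗ (x ⊕ 7/2) ⊗ (x ⊕ 8)
Answer: roots = -4 (mult 1), -1 (mult 3), 7/2 (mult 2), 8 (mult 1)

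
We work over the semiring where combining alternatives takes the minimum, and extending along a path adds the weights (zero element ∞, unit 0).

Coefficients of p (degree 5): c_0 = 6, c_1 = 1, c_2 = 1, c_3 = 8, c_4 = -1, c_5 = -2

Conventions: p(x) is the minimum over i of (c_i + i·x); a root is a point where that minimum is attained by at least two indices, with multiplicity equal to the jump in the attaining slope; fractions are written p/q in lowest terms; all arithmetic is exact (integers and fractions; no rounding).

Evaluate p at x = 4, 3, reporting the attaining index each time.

p(4) = min(6+0·4=6, 1+1·4=5, 1+2·4=9, 8+3·4=20, -1+4·4=15, -2+5·4=18) = 5 (attained by i=1)
p(3) = min(6+0·3=6, 1+1·3=4, 1+2·3=7, 8+3·3=17, -1+4·3=11, -2+5·3=13) = 4 (attained by i=1)
Answer: p(4) = 5; p(3) = 4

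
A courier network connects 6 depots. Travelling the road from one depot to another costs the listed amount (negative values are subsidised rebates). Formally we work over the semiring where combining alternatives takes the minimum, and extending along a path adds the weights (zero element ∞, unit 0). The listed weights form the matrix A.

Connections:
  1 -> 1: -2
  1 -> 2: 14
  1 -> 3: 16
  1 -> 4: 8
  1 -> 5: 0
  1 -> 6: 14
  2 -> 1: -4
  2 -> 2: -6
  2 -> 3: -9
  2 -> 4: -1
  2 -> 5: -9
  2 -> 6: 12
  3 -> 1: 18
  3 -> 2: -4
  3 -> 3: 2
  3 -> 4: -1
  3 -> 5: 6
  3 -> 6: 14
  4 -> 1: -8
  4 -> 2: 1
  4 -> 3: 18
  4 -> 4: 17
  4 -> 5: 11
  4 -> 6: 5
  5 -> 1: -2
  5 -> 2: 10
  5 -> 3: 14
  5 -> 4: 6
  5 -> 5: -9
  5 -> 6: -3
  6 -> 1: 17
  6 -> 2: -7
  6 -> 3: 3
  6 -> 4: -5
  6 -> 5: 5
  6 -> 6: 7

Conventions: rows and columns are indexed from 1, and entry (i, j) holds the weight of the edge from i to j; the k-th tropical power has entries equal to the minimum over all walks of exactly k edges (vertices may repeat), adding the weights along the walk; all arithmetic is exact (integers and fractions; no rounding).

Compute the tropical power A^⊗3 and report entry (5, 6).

A^⊗2:
  [-4, 7, 5, 6, -9, -3]
  [-11, -13, -15, -10, -18, -12]
  [-9, -10, -13, -5, -13, 3]
  [-10, -5, -8, 0, -8, 6]
  [-11, -10, 0, -8, -18, -12]
  [-13, -13, -16, -8, -16, 0]
A^⊗3:
  [-11, -10, -2, -8, -18, -12]
  [-20, -19, -22, -17, -27, -21]
  [-15, -17, -19, -14, -22, -16]
  [-12, -12, -14, -9, -17, -11]
  [-20, -19, -19, -17, -27, -21]
  [-18, -20, -22, -17, -25, -19]
Key observation: the optimum is the walk 5->5->5->6, with weight (-9) + (-9) + (-3) = -21.
Optimal value attained by: walk 5->5->5->6.
Answer: (A^⊗3)[5][6] = -21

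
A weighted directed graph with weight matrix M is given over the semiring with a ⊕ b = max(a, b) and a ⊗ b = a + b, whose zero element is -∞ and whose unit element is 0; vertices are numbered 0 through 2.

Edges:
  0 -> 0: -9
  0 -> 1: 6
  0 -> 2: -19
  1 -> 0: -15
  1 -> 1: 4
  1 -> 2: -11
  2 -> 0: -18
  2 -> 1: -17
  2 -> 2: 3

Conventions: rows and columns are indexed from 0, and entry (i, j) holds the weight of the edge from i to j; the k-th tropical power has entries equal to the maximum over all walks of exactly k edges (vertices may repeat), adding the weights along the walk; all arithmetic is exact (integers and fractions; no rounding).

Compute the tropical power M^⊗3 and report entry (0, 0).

M^⊗2:
  [-9, 10, -5]
  [-11, 8, -7]
  [-15, -12, 6]
M^⊗3:
  [-5, 14, -1]
  [-7, 12, -3]
  [-12, -8, 9]
Key observation: the optimum is the walk 0->1->1->0, with weight 6 + 4 + (-15) = -5.
Optimal value attained by: walk 0->1->1->0.
Answer: (M^⊗3)[0][0] = -5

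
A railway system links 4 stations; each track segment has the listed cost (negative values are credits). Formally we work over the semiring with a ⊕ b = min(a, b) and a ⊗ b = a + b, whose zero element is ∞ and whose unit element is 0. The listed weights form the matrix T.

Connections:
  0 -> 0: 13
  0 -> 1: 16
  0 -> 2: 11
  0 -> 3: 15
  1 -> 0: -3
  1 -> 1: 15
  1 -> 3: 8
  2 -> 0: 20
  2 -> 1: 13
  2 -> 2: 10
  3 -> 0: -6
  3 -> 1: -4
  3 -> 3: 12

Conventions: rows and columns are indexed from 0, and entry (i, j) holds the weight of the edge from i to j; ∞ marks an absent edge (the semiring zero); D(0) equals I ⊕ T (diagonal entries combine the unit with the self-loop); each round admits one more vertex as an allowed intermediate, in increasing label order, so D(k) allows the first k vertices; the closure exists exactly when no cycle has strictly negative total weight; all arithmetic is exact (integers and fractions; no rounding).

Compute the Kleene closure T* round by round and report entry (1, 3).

D(0):
  [0, 16, 11, 15]
  [-3, 0, ∞, 8]
  [20, 13, 0, ∞]
  [-6, -4, ∞, 0]
D(1):
  [0, 16, 11, 15]
  [-3, 0, 8, 8]
  [20, 13, 0, 35]
  [-6, -4, 5, 0]
D(2):
  [0, 16, 11, 15]
  [-3, 0, 8, 8]
  [10, 13, 0, 21]
  [-7, -4, 4, 0]
D(3):
  [0, 16, 11, 15]
  [-3, 0, 8, 8]
  [10, 13, 0, 21]
  [-7, -4, 4, 0]
D(4):
  [0, 11, 11, 15]
  [-3, 0, 8, 8]
  [10, 13, 0, 21]
  [-7, -4, 4, 0]
Answer: T*[1][3] = 8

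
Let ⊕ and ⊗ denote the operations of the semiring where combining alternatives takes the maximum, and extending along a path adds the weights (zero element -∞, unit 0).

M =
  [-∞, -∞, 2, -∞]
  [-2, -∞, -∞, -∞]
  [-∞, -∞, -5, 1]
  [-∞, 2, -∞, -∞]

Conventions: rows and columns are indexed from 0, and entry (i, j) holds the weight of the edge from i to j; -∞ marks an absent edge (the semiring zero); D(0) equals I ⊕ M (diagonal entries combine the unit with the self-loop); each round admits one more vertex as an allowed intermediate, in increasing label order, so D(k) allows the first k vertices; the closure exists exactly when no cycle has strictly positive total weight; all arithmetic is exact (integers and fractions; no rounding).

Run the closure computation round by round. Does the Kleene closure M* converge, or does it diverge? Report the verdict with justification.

D(0):
  [0, -∞, 2, -∞]
  [-2, 0, -∞, -∞]
  [-∞, -∞, 0, 1]
  [-∞, 2, -∞, 0]
D(1):
  [0, -∞, 2, -∞]
  [-2, 0, 0, -∞]
  [-∞, -∞, 0, 1]
  [-∞, 2, -∞, 0]
D(2):
  [0, -∞, 2, -∞]
  [-2, 0, 0, -∞]
  [-∞, -∞, 0, 1]
  [0, 2, 2, 0]
Detection: at round 3, diagonal entry (3, 3) turns strictly positive.
Key observation: the cycle 3->1->0->2->3 has total weight 2 + (-2) + 2 + 1, which is strictly positive.
Answer: DIVERGES — positive cycle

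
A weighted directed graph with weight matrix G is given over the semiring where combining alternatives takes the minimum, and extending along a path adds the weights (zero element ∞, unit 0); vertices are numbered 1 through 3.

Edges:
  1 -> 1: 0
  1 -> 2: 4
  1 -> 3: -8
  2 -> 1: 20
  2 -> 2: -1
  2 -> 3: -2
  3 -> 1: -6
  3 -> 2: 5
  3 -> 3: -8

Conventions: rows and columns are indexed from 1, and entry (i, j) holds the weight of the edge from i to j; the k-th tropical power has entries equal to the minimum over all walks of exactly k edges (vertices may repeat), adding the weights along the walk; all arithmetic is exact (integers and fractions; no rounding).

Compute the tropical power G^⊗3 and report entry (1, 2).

G^⊗2:
  [-14, -3, -16]
  [-8, -2, -10]
  [-14, -3, -16]
G^⊗3:
  [-22, -11, -24]
  [-16, -5, -18]
  [-22, -11, -24]
Key observation: the optimum is the walk 1->3->3->2, with weight (-8) + (-8) + 5 = -11.
Optimal value attained by: walk 1->3->3->2.
Answer: (G^⊗3)[1][2] = -11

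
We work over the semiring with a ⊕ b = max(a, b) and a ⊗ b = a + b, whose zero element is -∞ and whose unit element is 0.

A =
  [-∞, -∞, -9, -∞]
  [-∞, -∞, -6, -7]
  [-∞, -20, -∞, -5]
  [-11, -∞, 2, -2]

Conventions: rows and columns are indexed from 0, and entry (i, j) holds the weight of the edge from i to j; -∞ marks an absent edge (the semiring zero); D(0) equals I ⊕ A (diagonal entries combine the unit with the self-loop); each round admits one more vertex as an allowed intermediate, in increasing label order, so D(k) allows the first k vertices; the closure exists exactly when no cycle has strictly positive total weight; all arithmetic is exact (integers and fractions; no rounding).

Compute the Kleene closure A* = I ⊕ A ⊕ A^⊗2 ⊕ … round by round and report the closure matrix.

D(0):
  [0, -∞, -9, -∞]
  [-∞, 0, -6, -7]
  [-∞, -20, 0, -5]
  [-11, -∞, 2, 0]
D(1):
  [0, -∞, -9, -∞]
  [-∞, 0, -6, -7]
  [-∞, -20, 0, -5]
  [-11, -∞, 2, 0]
D(2):
  [0, -∞, -9, -∞]
  [-∞, 0, -6, -7]
  [-∞, -20, 0, -5]
  [-11, -∞, 2, 0]
D(3):
  [0, -29, -9, -14]
  [-∞, 0, -6, -7]
  [-∞, -20, 0, -5]
  [-11, -18, 2, 0]
D(4):
  [0, -29, -9, -14]
  [-18, 0, -5, -7]
  [-16, -20, 0, -5]
  [-11, -18, 2, 0]
Answer: A* = [[0, -29, -9, -14], [-18, 0, -5, -7], [-16, -20, 0, -5], [-11, -18, 2, 0]]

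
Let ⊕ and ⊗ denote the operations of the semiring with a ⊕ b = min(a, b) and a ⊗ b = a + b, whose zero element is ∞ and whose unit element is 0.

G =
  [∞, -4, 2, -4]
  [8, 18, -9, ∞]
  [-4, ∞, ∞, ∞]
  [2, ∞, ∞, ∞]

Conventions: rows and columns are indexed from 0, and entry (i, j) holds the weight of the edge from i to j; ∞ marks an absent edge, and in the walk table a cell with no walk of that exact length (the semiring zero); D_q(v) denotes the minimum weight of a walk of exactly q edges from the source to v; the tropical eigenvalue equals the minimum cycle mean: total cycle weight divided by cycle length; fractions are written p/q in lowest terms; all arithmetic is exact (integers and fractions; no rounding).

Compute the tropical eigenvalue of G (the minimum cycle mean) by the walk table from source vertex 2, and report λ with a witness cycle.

q=0: [∞, ∞, 0, ∞]
q=1: [-4, ∞, ∞, ∞]
q=2: [∞, -8, -2, -8]
q=3: [-6, 10, -17, ∞]
q=4: [-21, -10, -4, -10]
Optimal cycle mean attained by: cycle 0->1->2->0, total (-4) + (-9) + (-4), length 3.
Answer: λ = -17/3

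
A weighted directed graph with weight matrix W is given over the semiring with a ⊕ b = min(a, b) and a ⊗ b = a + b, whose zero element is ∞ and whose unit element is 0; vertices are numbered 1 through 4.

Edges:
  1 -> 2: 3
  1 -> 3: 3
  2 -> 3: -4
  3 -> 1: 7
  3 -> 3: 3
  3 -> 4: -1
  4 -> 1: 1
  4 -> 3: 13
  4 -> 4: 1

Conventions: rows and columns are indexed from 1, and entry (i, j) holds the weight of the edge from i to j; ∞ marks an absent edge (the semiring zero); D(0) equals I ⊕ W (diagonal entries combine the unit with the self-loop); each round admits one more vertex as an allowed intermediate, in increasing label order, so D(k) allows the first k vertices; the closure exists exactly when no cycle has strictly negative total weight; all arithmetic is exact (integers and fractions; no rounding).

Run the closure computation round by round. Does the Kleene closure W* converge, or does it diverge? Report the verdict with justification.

D(0):
  [0, 3, 3, ∞]
  [∞, 0, -4, ∞]
  [7, ∞, 0, -1]
  [1, ∞, 13, 0]
D(1):
  [0, 3, 3, ∞]
  [∞, 0, -4, ∞]
  [7, 10, 0, -1]
  [1, 4, 4, 0]
D(2):
  [0, 3, -1, ∞]
  [∞, 0, -4, ∞]
  [7, 10, 0, -1]
  [1, 4, 0, 0]
Detection: at round 3, diagonal entry (4, 4) turns strictly negative.
Key observation: the cycle 4->1->2->3->4 has total weight 1 + 3 + (-4) + (-1), which is strictly negative.
Answer: DIVERGES — negative cycle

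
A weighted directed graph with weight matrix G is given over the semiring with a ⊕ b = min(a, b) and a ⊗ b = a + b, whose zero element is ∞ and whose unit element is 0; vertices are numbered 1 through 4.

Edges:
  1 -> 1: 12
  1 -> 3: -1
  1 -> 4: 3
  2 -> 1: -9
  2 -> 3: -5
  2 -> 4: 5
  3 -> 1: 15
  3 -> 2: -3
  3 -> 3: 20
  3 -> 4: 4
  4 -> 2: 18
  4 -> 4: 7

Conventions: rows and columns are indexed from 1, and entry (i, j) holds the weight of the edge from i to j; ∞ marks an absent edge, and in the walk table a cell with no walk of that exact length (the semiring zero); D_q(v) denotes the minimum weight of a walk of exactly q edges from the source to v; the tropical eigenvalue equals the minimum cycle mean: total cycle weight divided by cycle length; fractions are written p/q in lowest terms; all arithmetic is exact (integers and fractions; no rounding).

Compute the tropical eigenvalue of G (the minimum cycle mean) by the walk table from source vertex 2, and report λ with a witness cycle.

q=0: [∞, 0, ∞, ∞]
q=1: [-9, ∞, -5, 5]
q=2: [3, -8, -10, -6]
q=3: [-17, -13, -13, -6]
q=4: [-22, -16, -18, -14]
Optimal cycle mean attained by: cycle 1->3->2->1, total (-1) + (-3) + (-9), length 3.
Answer: λ = -13/3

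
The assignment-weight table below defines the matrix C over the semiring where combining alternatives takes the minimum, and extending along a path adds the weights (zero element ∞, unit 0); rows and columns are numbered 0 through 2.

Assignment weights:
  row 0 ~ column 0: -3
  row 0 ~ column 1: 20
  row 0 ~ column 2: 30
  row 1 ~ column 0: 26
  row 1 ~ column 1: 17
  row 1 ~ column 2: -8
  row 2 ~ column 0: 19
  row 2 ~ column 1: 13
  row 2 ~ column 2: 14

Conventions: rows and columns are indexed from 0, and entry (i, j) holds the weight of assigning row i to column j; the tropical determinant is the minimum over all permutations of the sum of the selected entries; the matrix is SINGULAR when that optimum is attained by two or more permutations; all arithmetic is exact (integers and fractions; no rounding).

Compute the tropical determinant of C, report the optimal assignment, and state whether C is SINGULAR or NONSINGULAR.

σ = (0, 1, 2): (-3) + 17 + 14 = 28
σ = (0, 2, 1): (-3) + (-8) + 13 = 2
σ = (1, 0, 2): 20 + 26 + 14 = 60
σ = (1, 2, 0): 20 + (-8) + 19 = 31
σ = (2, 0, 1): 30 + 26 + 13 = 69
σ = (2, 1, 0): 30 + 17 + 19 = 66
Optimal value attained by: σ = (0, 2, 1).
Answer: det⊕(C) = 2; verdict: NONSINGULAR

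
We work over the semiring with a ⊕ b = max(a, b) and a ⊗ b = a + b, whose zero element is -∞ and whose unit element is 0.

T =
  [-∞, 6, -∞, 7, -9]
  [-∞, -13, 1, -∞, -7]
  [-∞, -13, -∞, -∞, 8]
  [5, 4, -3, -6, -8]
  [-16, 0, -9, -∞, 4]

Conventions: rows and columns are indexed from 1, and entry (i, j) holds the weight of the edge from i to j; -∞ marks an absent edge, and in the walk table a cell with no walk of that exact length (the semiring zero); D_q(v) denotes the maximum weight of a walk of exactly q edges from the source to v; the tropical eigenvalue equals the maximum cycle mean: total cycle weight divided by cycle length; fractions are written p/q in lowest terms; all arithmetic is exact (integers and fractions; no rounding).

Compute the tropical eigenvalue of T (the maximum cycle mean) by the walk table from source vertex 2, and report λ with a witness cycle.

q=0: [-∞, 0, -∞, -∞, -∞]
q=1: [-∞, -13, 1, -∞, -7]
q=2: [-23, -7, -12, -∞, 9]
q=3: [-7, 9, 0, -16, 13]
q=4: [-3, 13, 10, 0, 17]
q=5: [5, 17, 14, 4, 21]
Optimal cycle mean attained by: cycle 1->4->1, total 7 + 5, length 2.
Answer: λ = 6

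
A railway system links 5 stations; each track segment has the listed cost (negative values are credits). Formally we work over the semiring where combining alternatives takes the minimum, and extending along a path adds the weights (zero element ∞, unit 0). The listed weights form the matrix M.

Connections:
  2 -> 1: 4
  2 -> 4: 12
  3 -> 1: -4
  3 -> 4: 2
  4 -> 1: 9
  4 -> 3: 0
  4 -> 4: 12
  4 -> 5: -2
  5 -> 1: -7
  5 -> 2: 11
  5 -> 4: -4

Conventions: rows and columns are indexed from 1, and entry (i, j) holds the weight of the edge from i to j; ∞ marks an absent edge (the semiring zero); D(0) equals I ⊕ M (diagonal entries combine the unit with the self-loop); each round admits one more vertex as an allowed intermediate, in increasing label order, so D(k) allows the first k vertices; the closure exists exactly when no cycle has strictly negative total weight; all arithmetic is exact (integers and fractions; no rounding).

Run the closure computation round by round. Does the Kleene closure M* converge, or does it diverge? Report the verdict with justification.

D(0):
  [0, ∞, ∞, ∞, ∞]
  [4, 0, ∞, 12, ∞]
  [-4, ∞, 0, 2, ∞]
  [9, ∞, 0, 0, -2]
  [-7, 11, ∞, -4, 0]
D(1):
  [0, ∞, ∞, ∞, ∞]
  [4, 0, ∞, 12, ∞]
  [-4, ∞, 0, 2, ∞]
  [9, ∞, 0, 0, -2]
  [-7, 11, ∞, -4, 0]
D(2):
  [0, ∞, ∞, ∞, ∞]
  [4, 0, ∞, 12, ∞]
  [-4, ∞, 0, 2, ∞]
  [9, ∞, 0, 0, -2]
  [-7, 11, ∞, -4, 0]
D(3):
  [0, ∞, ∞, ∞, ∞]
  [4, 0, ∞, 12, ∞]
  [-4, ∞, 0, 2, ∞]
  [-4, ∞, 0, 0, -2]
  [-7, 11, ∞, -4, 0]
Detection: at round 4, diagonal entry (5, 5) turns strictly negative.
Key observation: the cycle 5->4->5 has total weight (-4) + (-2), which is strictly negative.
Answer: DIVERGES — negative cycle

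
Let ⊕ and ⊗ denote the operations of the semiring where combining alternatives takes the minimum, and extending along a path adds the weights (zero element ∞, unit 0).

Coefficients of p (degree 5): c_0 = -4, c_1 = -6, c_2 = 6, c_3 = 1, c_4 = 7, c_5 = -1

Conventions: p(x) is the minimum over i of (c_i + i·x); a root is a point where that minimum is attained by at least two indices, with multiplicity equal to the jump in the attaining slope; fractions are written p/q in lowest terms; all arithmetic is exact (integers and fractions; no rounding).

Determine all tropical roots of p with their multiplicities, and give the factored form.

hull edge (i=0, c=-4) to (i=1, c=-6): slope -2, span 1
hull edge (i=1, c=-6) to (i=5, c=-1): slope 5/4, span 4
Factored form: p(x) = -1 ⊗ (x ⊕ (-5/4)) ⊗ (x ⊕ (-5/4)) ⊗ (x ⊕ (-5/4)) ⊗ (x ⊕ (-5/4)) ⊗ (x ⊕ 2)
Answer: roots = -5/4 (mult 4), 2 (mult 1)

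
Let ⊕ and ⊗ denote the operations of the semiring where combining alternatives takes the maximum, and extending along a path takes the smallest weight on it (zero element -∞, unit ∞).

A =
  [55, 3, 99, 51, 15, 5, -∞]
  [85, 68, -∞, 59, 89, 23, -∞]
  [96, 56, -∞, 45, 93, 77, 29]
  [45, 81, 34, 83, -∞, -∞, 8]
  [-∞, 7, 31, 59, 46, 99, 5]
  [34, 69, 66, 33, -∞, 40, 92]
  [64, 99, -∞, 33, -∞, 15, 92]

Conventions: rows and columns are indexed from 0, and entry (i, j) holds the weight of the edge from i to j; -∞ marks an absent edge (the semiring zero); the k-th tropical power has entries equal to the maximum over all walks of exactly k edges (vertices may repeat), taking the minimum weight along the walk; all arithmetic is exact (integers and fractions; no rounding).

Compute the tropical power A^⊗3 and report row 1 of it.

A^⊗2:
  [96, 56, 55, 51, 93, 77, 29]
  [68, 68, 85, 59, 68, 89, 23]
  [56, 69, 96, 59, 56, 93, 77]
  [81, 81, 45, 83, 81, 34, 29]
  [45, 69, 66, 59, 46, 46, 92]
  [69, 92, 40, 59, 69, 66, 92]
  [85, 92, 64, 59, 89, 23, 92]
A^⊗3:
  [56, 69, 96, 59, 56, 93, 77]
  [85, 69, 68, 59, 85, 77, 89]
  [96, 77, 66, 59, 93, 77, 92]
  [81, 81, 81, 83, 81, 81, 34]
  [69, 92, 46, 59, 69, 66, 92]
  [85, 92, 69, 59, 89, 69, 92]
  [85, 92, 85, 59, 89, 89, 92]
Answer: row 1 of A^⊗3 = [85, 69, 68, 59, 85, 77, 89]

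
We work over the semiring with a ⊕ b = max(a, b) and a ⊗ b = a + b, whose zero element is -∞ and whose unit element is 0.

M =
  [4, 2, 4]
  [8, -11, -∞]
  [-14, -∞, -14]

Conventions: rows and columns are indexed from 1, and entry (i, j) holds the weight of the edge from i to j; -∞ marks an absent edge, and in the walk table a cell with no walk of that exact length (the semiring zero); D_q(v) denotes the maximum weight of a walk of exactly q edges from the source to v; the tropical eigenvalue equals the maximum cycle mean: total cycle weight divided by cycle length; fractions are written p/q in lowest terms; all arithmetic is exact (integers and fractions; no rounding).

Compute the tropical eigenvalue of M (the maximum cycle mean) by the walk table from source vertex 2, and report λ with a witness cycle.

q=0: [-∞, 0, -∞]
q=1: [8, -11, -∞]
q=2: [12, 10, 12]
q=3: [18, 14, 16]
Optimal cycle mean attained by: cycle 1->2->1, total 2 + 8, length 2.
Answer: λ = 5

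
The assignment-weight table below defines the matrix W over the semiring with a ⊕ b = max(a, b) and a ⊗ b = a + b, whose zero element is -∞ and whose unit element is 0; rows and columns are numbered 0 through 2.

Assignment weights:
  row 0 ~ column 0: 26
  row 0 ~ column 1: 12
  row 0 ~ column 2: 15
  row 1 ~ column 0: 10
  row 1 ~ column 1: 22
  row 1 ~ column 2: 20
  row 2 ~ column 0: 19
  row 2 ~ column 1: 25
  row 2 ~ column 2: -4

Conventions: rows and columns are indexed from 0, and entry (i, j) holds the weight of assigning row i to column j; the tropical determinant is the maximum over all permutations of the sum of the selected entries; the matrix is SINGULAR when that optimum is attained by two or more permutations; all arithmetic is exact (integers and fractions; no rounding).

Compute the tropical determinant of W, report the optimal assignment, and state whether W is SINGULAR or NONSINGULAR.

σ = (0, 1, 2): 26 + 22 + (-4) = 44
σ = (0, 2, 1): 26 + 20 + 25 = 71
σ = (1, 0, 2): 12 + 10 + (-4) = 18
σ = (1, 2, 0): 12 + 20 + 19 = 51
σ = (2, 0, 1): 15 + 10 + 25 = 50
σ = (2, 1, 0): 15 + 22 + 19 = 56
Optimal value attained by: σ = (0, 2, 1).
Answer: det⊕(W) = 71; verdict: NONSINGULAR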